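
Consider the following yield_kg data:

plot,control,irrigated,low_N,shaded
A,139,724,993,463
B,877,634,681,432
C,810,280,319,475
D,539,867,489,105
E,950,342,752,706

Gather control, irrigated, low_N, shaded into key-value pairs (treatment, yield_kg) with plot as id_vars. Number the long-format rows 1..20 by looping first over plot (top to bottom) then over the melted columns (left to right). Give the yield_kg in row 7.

681

20 rows total (5 × 4). Row 7: index ⌊(7-1)/4⌋ = 1 into plot → B; (7-1) mod 4 = 2 into the melted columns → low_N.
So row 7 is (B, low_N, 681); yield_kg = 681.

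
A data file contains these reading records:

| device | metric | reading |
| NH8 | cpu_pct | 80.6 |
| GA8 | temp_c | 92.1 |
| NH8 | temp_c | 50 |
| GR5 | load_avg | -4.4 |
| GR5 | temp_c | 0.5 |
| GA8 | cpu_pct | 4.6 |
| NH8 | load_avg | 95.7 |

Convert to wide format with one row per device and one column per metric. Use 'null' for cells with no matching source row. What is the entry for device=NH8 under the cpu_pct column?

The long row with device=NH8, metric=cpu_pct has reading=80.6.

80.6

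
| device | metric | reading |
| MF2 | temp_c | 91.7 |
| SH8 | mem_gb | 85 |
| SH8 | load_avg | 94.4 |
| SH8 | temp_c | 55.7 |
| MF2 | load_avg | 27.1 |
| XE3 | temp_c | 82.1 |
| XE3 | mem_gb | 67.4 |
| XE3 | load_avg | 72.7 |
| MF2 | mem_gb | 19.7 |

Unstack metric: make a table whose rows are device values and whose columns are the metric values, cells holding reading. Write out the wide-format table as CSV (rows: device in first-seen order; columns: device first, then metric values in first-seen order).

Columns: device plus the 3 distinct metric values (temp_c, mem_gb, load_avg).
For example, row MF2 column temp_c takes reading=91.7 from the long row (MF2, temp_c).

device,temp_c,mem_gb,load_avg
MF2,91.7,19.7,27.1
SH8,55.7,85,94.4
XE3,82.1,67.4,72.7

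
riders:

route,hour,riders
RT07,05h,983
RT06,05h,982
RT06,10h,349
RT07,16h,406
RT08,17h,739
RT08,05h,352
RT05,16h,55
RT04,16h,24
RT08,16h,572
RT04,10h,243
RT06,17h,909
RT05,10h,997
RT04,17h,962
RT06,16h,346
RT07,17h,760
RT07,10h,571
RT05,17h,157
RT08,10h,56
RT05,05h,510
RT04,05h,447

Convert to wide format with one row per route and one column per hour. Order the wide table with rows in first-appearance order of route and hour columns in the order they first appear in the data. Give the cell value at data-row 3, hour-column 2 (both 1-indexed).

56

With rows in first-appearance order of route, row 3 is route=RT08. hour columns in first-appearance order: 05h, 10h, 16h, 17h; column 2 is 10h.
Long rows with route=RT08, hour=10h: riders = 56.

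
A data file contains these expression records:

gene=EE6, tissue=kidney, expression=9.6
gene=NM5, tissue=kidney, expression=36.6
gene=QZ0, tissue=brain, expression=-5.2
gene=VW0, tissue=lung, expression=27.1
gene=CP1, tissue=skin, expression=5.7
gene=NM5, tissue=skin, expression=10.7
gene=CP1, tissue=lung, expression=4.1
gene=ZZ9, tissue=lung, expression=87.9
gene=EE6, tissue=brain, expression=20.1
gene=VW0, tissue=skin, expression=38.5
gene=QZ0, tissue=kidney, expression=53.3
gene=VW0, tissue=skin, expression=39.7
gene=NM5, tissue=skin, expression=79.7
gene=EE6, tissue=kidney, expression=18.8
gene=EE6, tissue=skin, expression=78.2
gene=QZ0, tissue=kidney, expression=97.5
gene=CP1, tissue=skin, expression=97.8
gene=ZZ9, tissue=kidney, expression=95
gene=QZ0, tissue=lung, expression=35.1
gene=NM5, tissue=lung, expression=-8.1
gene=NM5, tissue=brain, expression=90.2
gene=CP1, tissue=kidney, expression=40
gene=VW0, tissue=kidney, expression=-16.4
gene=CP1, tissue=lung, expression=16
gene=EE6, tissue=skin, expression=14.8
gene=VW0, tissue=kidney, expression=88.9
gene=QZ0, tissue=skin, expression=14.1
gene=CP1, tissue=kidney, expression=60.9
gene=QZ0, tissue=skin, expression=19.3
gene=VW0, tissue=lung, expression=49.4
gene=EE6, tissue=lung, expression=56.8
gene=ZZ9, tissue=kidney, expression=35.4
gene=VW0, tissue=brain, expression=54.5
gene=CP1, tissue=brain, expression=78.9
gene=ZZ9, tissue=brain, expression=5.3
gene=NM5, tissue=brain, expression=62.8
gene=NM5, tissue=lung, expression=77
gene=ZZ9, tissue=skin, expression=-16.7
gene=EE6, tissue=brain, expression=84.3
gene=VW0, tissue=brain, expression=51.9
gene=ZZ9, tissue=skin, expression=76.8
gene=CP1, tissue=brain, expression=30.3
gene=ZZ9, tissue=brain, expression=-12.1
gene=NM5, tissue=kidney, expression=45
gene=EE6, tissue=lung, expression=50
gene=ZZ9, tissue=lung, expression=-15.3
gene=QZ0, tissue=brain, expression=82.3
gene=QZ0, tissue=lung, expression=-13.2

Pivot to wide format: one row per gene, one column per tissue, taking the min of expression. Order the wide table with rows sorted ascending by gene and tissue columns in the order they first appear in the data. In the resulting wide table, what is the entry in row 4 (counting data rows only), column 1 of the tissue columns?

With rows sorted ascending by gene, row 4 is gene=QZ0. tissue columns in first-appearance order: kidney, brain, lung, skin; column 1 is kidney.
Long rows with gene=QZ0, tissue=kidney: min(53.3, 97.5) = 53.3.

53.3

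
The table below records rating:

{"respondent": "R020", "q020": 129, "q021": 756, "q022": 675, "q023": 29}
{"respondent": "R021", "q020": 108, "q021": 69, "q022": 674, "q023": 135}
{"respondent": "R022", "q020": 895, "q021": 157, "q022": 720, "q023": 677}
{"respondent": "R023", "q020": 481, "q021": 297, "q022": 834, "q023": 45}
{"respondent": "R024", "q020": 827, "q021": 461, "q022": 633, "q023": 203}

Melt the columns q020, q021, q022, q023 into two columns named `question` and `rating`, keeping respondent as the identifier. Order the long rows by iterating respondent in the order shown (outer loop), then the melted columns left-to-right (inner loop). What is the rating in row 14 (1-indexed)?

20 rows total (5 × 4). Row 14: index ⌊(14-1)/4⌋ = 3 into respondent → R023; (14-1) mod 4 = 1 into the melted columns → q021.
So row 14 is (R023, q021, 297); rating = 297.

297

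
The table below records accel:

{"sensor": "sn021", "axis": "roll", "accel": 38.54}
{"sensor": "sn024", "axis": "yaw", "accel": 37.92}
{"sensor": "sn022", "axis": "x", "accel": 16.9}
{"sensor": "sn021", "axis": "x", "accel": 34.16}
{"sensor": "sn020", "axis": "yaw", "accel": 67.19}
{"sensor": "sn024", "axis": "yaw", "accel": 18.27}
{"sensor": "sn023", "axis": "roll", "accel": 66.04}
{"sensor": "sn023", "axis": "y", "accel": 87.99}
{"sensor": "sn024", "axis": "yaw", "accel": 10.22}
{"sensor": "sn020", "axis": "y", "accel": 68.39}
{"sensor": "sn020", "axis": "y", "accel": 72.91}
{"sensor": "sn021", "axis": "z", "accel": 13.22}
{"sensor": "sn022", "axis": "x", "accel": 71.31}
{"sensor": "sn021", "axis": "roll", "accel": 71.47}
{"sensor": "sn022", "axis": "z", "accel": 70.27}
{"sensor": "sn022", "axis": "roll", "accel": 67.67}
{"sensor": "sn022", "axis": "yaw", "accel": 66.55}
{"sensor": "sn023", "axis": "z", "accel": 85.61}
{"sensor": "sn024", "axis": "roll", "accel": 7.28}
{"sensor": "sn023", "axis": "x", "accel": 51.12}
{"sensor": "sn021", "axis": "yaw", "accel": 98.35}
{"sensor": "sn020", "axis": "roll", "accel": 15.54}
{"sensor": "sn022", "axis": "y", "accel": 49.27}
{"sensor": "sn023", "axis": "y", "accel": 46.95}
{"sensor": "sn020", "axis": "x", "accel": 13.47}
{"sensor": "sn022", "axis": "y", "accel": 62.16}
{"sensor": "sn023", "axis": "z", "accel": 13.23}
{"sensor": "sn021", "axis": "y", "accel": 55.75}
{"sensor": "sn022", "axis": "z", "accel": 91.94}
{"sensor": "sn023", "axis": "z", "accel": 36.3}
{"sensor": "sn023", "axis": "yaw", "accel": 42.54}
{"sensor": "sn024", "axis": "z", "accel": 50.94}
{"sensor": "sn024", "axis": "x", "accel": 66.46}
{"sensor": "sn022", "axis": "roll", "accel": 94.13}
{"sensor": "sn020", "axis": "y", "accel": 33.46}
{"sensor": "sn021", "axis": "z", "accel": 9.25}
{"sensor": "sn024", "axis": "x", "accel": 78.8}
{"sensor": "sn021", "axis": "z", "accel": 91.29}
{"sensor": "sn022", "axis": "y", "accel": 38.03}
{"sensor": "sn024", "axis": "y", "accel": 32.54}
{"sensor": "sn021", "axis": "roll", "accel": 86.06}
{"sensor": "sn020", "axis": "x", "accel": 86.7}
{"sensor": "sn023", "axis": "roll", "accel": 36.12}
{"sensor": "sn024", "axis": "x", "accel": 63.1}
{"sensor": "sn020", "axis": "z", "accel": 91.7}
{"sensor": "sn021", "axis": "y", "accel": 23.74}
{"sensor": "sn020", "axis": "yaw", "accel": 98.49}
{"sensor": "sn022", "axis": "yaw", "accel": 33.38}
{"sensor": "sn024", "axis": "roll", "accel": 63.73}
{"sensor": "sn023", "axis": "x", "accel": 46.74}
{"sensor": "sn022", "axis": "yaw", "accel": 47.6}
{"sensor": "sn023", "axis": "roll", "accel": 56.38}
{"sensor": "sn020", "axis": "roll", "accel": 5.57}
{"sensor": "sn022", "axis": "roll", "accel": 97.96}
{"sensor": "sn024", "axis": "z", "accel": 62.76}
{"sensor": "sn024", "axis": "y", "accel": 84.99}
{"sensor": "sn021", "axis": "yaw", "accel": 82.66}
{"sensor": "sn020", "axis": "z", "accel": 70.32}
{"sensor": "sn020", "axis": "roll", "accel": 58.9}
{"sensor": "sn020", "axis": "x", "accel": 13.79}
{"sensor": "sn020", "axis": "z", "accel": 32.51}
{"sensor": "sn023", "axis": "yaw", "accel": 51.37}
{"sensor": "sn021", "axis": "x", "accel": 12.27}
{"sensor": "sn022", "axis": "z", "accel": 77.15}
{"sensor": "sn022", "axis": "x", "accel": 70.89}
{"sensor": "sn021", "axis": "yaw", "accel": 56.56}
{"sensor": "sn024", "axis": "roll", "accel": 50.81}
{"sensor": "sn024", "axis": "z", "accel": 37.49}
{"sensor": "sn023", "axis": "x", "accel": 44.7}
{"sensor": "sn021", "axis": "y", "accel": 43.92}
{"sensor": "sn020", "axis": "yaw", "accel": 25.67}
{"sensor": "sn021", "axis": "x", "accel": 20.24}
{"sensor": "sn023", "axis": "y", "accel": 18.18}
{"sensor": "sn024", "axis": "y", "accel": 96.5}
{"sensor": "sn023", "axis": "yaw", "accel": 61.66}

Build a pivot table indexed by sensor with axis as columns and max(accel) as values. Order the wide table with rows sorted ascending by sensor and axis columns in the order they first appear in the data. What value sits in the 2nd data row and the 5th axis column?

91.29

With rows sorted ascending by sensor, row 2 is sensor=sn021. axis columns in first-appearance order: roll, yaw, x, y, z; column 5 is z.
Long rows with sensor=sn021, axis=z: max(13.22, 9.25, 91.29) = 91.29.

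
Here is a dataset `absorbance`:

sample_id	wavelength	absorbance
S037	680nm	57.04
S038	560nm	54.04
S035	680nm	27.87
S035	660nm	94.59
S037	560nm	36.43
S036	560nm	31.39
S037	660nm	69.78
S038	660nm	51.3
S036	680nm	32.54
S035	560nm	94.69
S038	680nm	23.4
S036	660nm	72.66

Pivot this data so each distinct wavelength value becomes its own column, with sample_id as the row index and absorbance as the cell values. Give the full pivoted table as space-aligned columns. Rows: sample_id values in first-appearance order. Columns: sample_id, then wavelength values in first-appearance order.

Columns: sample_id plus the 3 distinct wavelength values (680nm, 560nm, 660nm).
For example, row S037 column 680nm takes absorbance=57.04 from the long row (S037, 680nm).

sample_id  680nm  560nm  660nm
S037       57.04  36.43  69.78
S038       23.4   54.04  51.3 
S035       27.87  94.69  94.59
S036       32.54  31.39  72.66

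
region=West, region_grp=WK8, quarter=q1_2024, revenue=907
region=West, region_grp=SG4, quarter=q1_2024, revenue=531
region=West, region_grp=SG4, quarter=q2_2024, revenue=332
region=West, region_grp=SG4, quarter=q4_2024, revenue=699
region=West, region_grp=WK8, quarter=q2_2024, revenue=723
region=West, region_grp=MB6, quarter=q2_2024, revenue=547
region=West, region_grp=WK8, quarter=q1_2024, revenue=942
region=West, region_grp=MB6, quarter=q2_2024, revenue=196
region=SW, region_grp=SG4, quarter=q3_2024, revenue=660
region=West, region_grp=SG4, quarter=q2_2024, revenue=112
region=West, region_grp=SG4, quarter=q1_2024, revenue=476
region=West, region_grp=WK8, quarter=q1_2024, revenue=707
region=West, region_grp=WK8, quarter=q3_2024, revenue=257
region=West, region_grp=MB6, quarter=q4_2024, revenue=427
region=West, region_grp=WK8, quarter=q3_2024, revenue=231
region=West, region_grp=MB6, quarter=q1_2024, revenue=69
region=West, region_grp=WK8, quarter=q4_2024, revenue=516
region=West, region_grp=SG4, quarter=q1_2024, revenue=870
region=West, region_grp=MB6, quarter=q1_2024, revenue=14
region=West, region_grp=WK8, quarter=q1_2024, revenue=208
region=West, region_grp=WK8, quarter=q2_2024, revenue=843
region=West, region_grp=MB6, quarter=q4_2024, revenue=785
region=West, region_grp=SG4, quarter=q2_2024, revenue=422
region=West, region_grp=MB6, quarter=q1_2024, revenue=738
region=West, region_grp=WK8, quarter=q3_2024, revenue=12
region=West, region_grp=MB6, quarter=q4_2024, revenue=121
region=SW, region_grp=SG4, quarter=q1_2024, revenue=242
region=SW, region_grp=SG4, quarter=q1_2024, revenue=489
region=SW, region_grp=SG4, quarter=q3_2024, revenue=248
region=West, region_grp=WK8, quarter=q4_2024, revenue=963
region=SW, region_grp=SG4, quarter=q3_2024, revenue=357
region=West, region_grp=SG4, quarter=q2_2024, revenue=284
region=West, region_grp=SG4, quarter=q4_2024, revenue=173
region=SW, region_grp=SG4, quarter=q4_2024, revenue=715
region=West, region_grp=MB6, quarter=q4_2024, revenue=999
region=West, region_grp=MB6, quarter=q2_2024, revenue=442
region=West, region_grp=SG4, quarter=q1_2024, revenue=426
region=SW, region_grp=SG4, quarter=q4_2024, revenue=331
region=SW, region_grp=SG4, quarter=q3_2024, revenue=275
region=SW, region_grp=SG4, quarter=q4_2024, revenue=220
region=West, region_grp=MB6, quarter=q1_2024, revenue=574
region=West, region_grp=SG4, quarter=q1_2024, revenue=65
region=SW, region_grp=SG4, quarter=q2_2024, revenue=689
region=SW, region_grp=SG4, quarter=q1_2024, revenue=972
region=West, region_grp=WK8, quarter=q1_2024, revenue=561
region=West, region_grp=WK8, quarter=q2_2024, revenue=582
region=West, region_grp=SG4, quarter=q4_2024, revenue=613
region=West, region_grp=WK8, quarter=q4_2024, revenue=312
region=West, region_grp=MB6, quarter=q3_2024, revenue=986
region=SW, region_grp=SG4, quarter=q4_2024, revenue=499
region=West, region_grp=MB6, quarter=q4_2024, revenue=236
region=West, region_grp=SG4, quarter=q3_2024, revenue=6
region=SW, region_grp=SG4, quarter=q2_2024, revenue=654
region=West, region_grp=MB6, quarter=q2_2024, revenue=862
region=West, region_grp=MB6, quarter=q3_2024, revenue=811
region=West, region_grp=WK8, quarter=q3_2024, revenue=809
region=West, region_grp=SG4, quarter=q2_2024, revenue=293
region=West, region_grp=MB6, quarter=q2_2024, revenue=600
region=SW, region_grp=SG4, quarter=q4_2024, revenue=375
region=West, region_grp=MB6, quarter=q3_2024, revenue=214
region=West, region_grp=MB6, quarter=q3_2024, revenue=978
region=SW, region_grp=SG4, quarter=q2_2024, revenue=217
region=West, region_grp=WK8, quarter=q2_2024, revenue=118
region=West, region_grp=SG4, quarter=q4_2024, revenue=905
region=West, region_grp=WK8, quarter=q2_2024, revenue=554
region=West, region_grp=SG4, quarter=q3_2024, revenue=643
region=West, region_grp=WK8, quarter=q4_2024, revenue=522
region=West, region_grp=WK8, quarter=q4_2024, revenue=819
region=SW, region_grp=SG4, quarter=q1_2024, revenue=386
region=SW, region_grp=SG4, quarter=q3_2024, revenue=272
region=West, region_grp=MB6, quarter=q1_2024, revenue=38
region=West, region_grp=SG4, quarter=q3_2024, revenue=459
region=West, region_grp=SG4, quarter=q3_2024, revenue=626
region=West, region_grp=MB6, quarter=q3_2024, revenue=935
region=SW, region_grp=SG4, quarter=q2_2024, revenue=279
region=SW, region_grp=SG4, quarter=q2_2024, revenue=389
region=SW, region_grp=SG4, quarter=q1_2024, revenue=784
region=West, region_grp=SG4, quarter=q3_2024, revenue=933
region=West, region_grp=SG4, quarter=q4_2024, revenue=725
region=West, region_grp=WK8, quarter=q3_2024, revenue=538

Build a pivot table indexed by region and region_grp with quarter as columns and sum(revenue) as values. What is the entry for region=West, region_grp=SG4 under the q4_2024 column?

Rows with region=West, region_grp=SG4 and quarter=q4_2024: revenue values are 699, 173, 613, 905, 725.
699 + 173 + 613 + 905 + 725 = 3115.

3115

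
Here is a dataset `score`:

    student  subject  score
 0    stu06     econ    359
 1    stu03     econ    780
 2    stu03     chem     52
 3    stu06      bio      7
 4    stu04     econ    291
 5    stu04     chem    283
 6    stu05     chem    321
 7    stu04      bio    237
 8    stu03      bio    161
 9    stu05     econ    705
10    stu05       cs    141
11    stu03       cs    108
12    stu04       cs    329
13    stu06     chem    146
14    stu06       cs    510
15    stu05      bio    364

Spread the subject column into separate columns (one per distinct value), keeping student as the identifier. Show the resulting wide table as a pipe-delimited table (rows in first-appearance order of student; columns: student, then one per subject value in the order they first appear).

Columns: student plus the 4 distinct subject values (econ, chem, bio, cs).
For example, row stu06 column econ takes score=359 from the long row (stu06, econ).

| student | econ | chem | bio | cs |
| stu06 | 359 | 146 | 7 | 510 |
| stu03 | 780 | 52 | 161 | 108 |
| stu04 | 291 | 283 | 237 | 329 |
| stu05 | 705 | 321 | 364 | 141 |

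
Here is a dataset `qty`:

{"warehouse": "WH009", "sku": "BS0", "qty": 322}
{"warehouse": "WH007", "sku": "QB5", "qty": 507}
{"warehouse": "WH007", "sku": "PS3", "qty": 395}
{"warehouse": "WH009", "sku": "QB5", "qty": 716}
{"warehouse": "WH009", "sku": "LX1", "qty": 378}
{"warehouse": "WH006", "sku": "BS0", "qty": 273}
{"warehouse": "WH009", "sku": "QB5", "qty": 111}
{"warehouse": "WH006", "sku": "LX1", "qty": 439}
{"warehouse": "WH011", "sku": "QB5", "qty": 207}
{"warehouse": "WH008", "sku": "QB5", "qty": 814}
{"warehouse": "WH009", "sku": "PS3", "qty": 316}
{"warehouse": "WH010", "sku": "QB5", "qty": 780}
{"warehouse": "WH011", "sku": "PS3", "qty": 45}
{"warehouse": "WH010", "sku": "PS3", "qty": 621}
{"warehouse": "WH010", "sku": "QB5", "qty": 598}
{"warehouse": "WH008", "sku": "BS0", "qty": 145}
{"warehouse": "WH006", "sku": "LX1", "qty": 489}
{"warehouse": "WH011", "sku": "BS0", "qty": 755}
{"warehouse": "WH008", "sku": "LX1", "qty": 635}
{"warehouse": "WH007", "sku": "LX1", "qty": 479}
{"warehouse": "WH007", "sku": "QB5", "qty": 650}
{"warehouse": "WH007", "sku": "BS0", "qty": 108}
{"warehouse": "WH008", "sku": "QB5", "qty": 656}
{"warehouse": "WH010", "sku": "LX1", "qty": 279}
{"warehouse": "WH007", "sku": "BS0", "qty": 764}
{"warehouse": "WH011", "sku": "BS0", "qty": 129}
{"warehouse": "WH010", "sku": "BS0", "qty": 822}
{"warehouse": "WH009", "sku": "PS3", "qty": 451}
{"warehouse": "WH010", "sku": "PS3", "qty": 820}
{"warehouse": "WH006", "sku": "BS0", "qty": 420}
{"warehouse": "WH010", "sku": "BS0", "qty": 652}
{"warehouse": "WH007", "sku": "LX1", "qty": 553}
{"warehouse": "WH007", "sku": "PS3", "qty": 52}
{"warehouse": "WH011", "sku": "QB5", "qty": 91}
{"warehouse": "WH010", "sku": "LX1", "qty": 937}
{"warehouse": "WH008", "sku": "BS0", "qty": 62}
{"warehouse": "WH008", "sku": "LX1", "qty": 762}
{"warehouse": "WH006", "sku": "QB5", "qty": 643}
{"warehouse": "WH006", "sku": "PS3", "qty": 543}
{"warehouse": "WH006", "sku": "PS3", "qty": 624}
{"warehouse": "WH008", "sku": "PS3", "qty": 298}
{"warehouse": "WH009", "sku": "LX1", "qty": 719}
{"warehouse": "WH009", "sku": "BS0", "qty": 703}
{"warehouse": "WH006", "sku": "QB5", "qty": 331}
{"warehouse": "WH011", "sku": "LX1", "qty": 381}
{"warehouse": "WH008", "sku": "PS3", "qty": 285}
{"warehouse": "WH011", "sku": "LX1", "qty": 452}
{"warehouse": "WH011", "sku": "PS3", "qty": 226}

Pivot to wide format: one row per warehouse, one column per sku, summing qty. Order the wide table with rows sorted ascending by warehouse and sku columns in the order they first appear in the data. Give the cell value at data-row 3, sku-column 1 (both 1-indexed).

With rows sorted ascending by warehouse, row 3 is warehouse=WH008. sku columns in first-appearance order: BS0, QB5, PS3, LX1; column 1 is BS0.
Long rows with warehouse=WH008, sku=BS0: 145 + 62 = 207.

207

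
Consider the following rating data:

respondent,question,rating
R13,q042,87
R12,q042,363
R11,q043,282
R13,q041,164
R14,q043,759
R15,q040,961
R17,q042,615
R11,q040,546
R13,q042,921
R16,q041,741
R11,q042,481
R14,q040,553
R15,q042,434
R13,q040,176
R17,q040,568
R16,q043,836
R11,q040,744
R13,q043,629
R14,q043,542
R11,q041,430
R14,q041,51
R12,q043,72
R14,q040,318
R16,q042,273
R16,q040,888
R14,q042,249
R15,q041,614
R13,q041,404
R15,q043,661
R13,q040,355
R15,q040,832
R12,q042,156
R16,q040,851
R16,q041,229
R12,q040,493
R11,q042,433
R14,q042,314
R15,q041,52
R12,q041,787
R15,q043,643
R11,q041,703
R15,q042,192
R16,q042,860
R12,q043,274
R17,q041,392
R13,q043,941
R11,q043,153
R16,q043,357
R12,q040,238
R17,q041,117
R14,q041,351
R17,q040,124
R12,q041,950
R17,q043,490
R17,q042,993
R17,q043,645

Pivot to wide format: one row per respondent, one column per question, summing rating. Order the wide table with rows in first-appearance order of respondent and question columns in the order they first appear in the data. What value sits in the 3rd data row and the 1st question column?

With rows in first-appearance order of respondent, row 3 is respondent=R11. question columns in first-appearance order: q042, q043, q041, q040; column 1 is q042.
Long rows with respondent=R11, question=q042: 481 + 433 = 914.

914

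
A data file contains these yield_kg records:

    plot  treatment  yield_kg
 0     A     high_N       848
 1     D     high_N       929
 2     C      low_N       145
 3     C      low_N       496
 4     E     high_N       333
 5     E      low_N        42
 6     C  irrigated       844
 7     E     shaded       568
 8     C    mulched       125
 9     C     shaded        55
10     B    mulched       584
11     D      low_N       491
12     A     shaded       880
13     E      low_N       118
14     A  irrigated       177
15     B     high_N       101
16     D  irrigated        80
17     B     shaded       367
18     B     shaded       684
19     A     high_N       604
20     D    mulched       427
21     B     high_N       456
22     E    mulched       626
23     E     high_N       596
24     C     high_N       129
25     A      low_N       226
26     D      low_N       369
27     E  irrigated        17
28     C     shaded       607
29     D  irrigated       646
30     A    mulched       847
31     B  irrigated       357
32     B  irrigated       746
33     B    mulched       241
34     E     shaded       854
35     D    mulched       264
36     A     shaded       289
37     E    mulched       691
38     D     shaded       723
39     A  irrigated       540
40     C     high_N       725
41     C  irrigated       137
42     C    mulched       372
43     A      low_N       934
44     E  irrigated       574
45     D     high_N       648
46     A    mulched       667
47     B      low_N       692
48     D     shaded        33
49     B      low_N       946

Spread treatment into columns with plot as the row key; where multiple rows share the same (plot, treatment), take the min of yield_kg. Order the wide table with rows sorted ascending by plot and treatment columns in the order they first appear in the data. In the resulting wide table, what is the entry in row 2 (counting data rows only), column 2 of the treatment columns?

692

With rows sorted ascending by plot, row 2 is plot=B. treatment columns in first-appearance order: high_N, low_N, irrigated, shaded, mulched; column 2 is low_N.
Long rows with plot=B, treatment=low_N: min(692, 946) = 692.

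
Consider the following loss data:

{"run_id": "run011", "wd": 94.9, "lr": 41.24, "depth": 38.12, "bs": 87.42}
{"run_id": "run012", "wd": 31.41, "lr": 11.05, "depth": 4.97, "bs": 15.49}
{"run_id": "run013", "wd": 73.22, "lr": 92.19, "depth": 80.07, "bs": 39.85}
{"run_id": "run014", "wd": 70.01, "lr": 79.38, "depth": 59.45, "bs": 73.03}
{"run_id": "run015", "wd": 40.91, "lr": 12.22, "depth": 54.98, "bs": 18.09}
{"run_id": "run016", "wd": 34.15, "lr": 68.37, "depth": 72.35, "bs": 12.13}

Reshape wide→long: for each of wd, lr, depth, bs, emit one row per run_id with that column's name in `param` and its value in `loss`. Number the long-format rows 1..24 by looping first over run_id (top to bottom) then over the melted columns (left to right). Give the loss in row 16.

24 rows total (6 × 4). Row 16: index ⌊(16-1)/4⌋ = 3 into run_id → run014; (16-1) mod 4 = 3 into the melted columns → bs.
So row 16 is (run014, bs, 73.03); loss = 73.03.

73.03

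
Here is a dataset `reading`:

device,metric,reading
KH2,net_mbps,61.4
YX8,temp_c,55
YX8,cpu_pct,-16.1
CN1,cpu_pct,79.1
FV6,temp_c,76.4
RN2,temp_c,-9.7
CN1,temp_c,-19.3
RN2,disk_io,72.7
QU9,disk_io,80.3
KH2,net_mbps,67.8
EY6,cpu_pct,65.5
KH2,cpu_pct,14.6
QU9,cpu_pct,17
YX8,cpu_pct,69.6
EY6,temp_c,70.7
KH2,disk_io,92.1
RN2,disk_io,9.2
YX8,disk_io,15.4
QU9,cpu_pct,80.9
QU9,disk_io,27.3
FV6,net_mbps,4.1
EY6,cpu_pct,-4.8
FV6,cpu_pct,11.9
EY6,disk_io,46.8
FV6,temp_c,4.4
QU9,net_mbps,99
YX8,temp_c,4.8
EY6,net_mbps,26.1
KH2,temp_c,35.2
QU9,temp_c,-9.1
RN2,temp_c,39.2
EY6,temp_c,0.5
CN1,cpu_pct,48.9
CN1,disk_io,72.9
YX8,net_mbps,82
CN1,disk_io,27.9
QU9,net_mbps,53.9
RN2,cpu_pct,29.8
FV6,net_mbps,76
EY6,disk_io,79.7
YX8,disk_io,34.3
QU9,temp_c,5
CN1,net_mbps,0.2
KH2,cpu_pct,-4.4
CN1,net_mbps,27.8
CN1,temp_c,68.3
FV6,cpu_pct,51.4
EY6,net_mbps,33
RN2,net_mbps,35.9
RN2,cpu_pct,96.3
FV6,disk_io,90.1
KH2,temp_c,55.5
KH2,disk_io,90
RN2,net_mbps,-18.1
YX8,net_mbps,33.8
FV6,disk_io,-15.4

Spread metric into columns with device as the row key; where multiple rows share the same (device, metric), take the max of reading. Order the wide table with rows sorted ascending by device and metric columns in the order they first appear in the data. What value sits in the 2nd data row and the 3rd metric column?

With rows sorted ascending by device, row 2 is device=EY6. metric columns in first-appearance order: net_mbps, temp_c, cpu_pct, disk_io; column 3 is cpu_pct.
Long rows with device=EY6, metric=cpu_pct: max(65.5, -4.8) = 65.5.

65.5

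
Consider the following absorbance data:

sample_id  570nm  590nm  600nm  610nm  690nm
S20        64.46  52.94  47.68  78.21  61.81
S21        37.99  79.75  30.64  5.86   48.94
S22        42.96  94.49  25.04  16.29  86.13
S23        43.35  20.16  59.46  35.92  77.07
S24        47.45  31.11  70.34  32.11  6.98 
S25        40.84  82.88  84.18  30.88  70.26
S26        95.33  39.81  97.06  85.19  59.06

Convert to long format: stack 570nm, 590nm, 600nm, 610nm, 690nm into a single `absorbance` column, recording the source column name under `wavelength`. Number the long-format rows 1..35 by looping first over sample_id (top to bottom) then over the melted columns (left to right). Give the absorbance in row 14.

16.29

35 rows total (7 × 5). Row 14: index ⌊(14-1)/5⌋ = 2 into sample_id → S22; (14-1) mod 5 = 3 into the melted columns → 610nm.
So row 14 is (S22, 610nm, 16.29); absorbance = 16.29.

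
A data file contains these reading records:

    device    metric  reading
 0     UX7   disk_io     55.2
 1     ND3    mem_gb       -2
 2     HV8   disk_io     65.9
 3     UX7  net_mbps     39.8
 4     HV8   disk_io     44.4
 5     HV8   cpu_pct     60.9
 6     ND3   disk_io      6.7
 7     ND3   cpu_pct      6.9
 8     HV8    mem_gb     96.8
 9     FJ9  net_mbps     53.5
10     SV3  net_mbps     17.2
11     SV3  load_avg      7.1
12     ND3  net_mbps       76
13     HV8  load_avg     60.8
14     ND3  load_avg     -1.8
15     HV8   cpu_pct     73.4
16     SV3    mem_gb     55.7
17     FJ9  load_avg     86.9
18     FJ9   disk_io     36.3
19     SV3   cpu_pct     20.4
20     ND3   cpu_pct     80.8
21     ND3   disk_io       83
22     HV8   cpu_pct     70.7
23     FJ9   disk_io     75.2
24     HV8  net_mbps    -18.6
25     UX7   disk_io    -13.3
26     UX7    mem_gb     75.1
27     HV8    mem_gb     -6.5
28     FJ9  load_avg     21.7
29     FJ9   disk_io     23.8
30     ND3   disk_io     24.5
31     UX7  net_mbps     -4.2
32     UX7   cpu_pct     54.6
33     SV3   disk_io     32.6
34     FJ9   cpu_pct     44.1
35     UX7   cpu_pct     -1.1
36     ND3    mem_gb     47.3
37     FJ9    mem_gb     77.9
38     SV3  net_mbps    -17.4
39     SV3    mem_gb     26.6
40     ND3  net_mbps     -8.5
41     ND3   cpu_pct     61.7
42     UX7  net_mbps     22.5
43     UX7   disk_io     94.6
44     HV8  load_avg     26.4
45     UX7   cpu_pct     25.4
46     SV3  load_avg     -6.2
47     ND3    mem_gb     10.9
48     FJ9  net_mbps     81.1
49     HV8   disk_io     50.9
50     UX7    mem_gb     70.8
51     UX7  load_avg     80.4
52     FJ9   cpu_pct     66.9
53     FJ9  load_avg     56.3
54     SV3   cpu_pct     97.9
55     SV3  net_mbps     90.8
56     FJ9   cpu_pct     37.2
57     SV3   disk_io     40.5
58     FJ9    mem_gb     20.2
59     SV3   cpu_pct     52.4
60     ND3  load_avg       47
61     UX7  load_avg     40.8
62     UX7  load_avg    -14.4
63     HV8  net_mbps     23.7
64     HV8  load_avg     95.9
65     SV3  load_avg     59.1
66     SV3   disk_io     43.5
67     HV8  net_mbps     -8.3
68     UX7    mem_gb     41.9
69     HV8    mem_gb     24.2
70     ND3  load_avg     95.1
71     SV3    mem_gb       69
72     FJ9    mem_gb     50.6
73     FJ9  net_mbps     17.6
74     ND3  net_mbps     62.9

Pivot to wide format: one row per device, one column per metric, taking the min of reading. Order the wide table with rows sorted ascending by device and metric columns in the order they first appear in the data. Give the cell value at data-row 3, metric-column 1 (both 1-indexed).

6.7

With rows sorted ascending by device, row 3 is device=ND3. metric columns in first-appearance order: disk_io, mem_gb, net_mbps, cpu_pct, load_avg; column 1 is disk_io.
Long rows with device=ND3, metric=disk_io: min(6.7, 83, 24.5) = 6.7.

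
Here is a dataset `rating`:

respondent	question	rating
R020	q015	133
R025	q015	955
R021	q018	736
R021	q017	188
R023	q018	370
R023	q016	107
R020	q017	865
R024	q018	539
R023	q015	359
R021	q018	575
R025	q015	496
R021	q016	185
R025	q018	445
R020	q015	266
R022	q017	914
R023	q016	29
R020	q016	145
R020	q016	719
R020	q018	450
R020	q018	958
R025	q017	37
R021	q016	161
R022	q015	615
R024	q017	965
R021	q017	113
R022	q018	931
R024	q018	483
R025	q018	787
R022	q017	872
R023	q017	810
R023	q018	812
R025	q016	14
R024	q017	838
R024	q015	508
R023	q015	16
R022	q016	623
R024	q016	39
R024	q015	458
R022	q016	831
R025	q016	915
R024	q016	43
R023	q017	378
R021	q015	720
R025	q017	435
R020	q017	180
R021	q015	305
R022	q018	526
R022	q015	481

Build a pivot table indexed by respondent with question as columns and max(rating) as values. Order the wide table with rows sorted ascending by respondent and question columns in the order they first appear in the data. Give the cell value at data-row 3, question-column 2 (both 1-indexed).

With rows sorted ascending by respondent, row 3 is respondent=R022. question columns in first-appearance order: q015, q018, q017, q016; column 2 is q018.
Long rows with respondent=R022, question=q018: max(931, 526) = 931.

931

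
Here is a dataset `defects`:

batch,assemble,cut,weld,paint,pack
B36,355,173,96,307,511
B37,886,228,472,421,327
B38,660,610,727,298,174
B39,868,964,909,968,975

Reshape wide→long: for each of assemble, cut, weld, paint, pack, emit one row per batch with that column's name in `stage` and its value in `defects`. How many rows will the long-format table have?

20

4 batch values × 5 melted columns = 20 rows.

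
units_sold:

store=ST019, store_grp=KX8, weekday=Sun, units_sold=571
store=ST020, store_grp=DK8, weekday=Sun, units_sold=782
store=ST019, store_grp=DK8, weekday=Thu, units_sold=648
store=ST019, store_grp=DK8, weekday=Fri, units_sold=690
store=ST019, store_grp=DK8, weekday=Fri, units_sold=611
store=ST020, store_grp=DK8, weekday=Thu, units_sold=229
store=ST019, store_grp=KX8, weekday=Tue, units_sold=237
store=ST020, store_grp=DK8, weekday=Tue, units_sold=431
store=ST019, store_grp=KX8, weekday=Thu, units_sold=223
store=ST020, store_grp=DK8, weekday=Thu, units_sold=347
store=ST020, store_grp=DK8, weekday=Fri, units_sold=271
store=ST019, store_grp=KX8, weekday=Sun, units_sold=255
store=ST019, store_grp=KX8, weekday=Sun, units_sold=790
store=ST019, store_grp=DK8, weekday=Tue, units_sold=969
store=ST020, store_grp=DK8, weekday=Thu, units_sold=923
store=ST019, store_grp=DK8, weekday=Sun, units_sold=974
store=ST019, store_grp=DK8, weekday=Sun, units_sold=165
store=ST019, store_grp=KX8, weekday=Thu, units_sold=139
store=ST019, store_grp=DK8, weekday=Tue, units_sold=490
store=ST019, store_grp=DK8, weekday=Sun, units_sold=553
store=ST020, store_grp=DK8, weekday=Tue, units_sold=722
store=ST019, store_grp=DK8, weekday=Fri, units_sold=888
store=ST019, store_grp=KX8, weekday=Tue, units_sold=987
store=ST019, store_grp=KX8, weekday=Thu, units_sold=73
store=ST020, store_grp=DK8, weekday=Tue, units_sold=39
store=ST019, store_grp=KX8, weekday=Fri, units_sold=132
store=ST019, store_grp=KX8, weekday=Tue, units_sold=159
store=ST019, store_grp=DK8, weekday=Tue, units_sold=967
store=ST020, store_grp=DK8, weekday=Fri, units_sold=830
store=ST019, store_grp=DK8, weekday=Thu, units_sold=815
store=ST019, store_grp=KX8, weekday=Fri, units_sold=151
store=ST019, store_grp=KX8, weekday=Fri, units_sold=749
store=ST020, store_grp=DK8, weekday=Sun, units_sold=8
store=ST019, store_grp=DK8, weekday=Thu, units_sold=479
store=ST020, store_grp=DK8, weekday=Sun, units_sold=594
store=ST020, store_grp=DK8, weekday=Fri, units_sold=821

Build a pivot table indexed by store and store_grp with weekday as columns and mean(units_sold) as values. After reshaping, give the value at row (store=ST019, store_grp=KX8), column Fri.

344

Rows with store=ST019, store_grp=KX8 and weekday=Fri: units_sold values are 132, 151, 749.
(132 + 151 + 749) / 3 = 344.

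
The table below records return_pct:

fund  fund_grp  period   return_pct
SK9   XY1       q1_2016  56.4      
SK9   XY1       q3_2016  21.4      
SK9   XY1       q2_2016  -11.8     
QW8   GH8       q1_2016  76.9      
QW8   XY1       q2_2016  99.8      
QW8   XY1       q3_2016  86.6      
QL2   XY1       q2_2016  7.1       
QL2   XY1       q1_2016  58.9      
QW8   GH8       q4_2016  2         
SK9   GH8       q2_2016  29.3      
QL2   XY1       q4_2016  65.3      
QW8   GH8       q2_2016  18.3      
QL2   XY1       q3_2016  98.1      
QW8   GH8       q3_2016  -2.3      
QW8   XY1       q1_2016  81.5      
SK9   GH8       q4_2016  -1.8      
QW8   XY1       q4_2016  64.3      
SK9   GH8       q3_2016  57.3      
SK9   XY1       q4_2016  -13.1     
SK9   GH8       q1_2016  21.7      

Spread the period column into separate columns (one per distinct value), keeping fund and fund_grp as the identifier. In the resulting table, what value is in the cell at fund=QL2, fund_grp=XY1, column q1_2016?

Wide layout: rows indexed by fund and fund_grp, columns are the 4 distinct period values (q1_2016, q3_2016, q2_2016, q4_2016).
Cell (fund=QL2, fund_grp=XY1, period=q1_2016) draws from the long row where fund=QL2, fund_grp=XY1 and period=q1_2016, which has return_pct=58.9.

58.9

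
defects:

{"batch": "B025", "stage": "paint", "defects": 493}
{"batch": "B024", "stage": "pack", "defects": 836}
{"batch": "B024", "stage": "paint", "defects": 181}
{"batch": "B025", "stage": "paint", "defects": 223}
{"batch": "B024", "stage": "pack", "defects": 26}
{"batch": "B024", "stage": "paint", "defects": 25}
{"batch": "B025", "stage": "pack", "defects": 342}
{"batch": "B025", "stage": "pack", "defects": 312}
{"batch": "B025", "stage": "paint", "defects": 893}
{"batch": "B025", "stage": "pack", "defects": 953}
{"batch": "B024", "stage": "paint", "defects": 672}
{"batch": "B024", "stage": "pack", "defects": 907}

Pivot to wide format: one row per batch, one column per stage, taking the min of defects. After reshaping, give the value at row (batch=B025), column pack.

Rows with batch=B025 and stage=pack: defects values are 342, 312, 953.
min(342, 312, 953) = 312.

312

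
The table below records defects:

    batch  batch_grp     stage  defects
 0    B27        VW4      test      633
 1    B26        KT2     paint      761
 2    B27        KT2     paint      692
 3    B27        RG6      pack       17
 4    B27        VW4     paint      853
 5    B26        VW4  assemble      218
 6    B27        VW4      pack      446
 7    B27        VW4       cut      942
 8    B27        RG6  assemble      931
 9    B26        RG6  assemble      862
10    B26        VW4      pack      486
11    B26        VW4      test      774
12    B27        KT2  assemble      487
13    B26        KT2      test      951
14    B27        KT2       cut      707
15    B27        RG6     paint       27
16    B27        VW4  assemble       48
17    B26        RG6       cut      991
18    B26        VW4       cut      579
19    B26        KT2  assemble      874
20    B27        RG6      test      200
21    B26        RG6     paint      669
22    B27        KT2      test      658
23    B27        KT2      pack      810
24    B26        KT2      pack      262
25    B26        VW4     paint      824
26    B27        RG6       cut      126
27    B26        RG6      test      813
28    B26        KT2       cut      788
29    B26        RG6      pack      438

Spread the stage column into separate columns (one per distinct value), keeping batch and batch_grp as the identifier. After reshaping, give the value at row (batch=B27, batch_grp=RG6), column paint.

27

Wide layout: rows indexed by batch and batch_grp, columns are the 5 distinct stage values (test, paint, pack, assemble, cut).
Cell (batch=B27, batch_grp=RG6, stage=paint) draws from the long row where batch=B27, batch_grp=RG6 and stage=paint, which has defects=27.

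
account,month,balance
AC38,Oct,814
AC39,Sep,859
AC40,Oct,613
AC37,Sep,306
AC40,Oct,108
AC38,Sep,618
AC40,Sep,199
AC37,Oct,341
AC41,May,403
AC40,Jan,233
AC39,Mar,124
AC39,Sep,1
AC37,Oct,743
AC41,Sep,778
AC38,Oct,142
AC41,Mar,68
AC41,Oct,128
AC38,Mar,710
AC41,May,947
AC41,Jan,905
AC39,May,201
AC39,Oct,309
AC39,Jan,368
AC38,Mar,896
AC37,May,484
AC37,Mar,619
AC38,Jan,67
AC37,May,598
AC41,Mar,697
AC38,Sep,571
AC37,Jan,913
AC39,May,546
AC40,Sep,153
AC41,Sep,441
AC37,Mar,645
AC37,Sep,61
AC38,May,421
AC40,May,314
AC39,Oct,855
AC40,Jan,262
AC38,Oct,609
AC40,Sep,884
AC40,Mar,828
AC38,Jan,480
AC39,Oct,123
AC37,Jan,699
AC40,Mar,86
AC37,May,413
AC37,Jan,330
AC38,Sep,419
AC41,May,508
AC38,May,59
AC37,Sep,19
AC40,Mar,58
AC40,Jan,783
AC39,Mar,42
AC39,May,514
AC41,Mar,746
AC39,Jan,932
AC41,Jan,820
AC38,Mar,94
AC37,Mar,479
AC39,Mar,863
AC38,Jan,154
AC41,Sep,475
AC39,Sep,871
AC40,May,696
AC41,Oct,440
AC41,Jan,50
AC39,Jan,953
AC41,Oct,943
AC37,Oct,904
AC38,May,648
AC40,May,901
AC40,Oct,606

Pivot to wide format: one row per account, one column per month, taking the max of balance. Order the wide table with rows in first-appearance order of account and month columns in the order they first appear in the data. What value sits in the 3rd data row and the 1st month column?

613

With rows in first-appearance order of account, row 3 is account=AC40. month columns in first-appearance order: Oct, Sep, May, Jan, Mar; column 1 is Oct.
Long rows with account=AC40, month=Oct: max(613, 108, 606) = 613.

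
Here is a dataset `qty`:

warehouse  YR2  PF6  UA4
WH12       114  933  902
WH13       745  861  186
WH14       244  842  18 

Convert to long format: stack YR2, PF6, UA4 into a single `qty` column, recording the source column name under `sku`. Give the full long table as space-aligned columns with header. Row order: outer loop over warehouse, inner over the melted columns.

warehouse  sku  qty
WH12       YR2  114
WH12       PF6  933
WH12       UA4  902
WH13       YR2  745
WH13       PF6  861
WH13       UA4  186
WH14       YR2  244
WH14       PF6  842
WH14       UA4  18 

Each (warehouse, column) pair becomes one row: 3 × 3 = 9 rows.
For example, (WH12, YR2) → qty=114.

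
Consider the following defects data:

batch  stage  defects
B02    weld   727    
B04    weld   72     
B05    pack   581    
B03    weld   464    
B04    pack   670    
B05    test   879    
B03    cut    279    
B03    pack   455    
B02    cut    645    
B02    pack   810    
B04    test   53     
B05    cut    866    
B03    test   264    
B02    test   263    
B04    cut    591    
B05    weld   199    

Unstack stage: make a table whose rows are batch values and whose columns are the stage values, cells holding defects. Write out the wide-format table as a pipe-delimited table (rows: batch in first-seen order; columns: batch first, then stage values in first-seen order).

Columns: batch plus the 4 distinct stage values (weld, pack, test, cut).
For example, row B02 column weld takes defects=727 from the long row (B02, weld).

| batch | weld | pack | test | cut |
| B02 | 727 | 810 | 263 | 645 |
| B04 | 72 | 670 | 53 | 591 |
| B05 | 199 | 581 | 879 | 866 |
| B03 | 464 | 455 | 264 | 279 |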